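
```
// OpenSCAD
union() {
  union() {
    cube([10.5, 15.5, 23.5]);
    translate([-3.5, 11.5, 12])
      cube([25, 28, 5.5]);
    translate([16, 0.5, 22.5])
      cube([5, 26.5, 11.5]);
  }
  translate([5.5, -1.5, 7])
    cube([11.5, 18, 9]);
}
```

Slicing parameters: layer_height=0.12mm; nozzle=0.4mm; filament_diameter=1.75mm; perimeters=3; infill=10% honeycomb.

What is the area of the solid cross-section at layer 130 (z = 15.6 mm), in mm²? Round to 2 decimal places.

At z = 15.6 mm: the cube is present — its section is the full 10.5×15.5 rectangle (area 162.75 mm²); the cube at (-3.5, 11.5) is present — its section is the full 25×28 rectangle (area 700.00 mm²); the cube at (16, 0.5) is absent (z outside [22.5, 34]); Merging all regions: the regions partially overlap — summed areas 862.75 mm² minus the doubly-counted overlap 42.00 mm² gives 820.75 mm² — area = 820.75 mm²; the cube at (5.5, -1.5) (footprint 11.5×18) is included at this height (area 207.00 mm²); Combining (union): the regions partially overlap — summed areas 1027.75 mm² minus the doubly-counted overlap 115.00 mm² gives 912.75 mm² — area = 912.75 mm². Overall, the cross-section is a single solid region. Net area = 912.75 mm².

912.75 mm²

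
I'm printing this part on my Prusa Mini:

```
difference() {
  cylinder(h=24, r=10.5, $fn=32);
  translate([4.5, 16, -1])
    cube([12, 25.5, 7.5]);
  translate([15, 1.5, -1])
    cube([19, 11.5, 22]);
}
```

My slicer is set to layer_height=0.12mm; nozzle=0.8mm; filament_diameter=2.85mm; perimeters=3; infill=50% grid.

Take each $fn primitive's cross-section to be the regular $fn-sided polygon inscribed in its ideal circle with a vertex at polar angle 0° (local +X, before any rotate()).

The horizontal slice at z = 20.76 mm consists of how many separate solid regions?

At z = 20.76 mm: the cylinder: section is a regular 32-gon, circumradius r=10.5; the cube at (4.5, 16) does not reach this height (z outside [-1, 6.5]); the 19×11.5 cube at (15, 1.5) contributes its full rectangle; Taking the first minus the rest: starting from the r=10.5 cylinder, the 19×11.5 cube at (15, 1.5) misses the remaining region (no effect) — 1 connected region. The result has 1 disconnected region.

1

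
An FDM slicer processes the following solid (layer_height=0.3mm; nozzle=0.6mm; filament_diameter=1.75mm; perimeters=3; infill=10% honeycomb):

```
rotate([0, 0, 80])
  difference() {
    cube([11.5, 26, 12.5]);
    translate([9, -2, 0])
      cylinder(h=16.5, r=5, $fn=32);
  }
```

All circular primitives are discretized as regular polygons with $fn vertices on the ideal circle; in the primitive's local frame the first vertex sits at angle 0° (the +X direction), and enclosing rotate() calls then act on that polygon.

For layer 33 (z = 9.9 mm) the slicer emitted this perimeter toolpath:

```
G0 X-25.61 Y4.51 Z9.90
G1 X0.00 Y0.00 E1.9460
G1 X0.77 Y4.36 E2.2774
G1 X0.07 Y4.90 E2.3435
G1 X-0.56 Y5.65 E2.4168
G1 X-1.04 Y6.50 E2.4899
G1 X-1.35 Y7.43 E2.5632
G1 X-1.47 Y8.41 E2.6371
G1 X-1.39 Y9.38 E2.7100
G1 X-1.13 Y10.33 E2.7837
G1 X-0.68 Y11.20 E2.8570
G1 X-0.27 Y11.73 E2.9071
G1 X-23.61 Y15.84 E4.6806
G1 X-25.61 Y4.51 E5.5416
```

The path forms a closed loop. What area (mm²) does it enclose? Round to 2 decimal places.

282.43 mm²

Apply the shoelace formula to the sequence of (X, Y) vertices; enclosed area = 282.43 mm².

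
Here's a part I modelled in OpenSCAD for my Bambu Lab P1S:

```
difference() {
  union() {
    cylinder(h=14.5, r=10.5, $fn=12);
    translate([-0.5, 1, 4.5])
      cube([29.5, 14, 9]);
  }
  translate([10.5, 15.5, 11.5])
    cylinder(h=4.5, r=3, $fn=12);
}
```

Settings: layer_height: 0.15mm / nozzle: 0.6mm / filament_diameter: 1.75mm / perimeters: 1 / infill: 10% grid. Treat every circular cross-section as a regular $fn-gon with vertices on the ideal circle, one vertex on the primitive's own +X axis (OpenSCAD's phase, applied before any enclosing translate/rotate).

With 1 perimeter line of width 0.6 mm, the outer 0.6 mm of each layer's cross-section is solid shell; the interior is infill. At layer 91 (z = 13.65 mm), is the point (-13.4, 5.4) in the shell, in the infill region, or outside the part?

At z = 13.65 mm: the r=10.5 cylinder contributes a regular 12-gon of circumradius 10.5; the cube at (-0.5, 1) is not intersected at this z (z outside [4.5, 13.5]); Taking the union: only the r=10.5 cylinder is present, so the union is just that shape — 1 connected region; the cylinder at (10.5, 15.5): section is a regular 12-gon, circumradius r=3; Taking the first minus the rest: starting from the result so far, the r=3 cylinder at (10.5, 15.5) misses the remaining region (no effect) — 1 connected region. Overall, the cross-section is a single solid region. The nearest boundary edge runs (-10.50, 0.00)→(-9.09, 5.25); distance from the point to it = 4.20 mm. The point is not inside any of the regions above, so it lies outside the cross-section (4.20 mm from the nearest boundary).

outside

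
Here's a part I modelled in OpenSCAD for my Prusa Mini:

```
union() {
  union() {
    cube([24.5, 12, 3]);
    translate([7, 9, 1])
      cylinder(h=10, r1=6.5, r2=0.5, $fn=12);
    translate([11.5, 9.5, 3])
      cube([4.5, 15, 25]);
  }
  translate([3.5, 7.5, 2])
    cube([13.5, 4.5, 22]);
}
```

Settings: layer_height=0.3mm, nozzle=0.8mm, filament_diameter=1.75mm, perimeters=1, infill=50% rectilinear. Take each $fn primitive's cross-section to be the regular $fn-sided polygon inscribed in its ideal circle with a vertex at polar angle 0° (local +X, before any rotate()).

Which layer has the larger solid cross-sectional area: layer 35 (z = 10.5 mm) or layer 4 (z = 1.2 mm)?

Layer 35 (z = 10.5): the cube is not intersected at this z (z outside [0, 3]); the cone at (7, 9) (r1=6.5→r2=0.5) has section circumradius 0.800 here — a regular 12-gon (area = (12/2)·0.800²·sin(360°/12) = 1.92 mm²); the cube at (11.5, 9.5) is present — its section is the full 4.5×15 rectangle (area 67.50 mm²); Taking the union: the 2 present regions are separate (no shared area or edge), so areas and boundary lengths simply add and each stays a separate island — area = 69.42 mm²; the 13.5×4.5 cube at (3.5, 7.5) contributes its full rectangle (area 60.75 mm²); Merging all regions: the regions partially overlap — summed areas 130.17 mm² minus the doubly-counted overlap 13.17 mm² gives 117.00 mm² — area = 117.00 mm². So its area = 117.00 mm². Layer 4 (z = 1.2): the cube (footprint 24.5×12) is included at this height (area 294.00 mm²); the cone at (7, 9): at t=0.020 of its height the radius interpolates to r₁+(r₂−r₁)t = 6.380, giving a regular 12-gon of that circumradius (area = (12/2)·6.380²·sin(360°/12) = 122.11 mm²); the cube at (11.5, 9.5) is absent (z outside [3, 28]); Merging all regions: the regions partially overlap — summed areas 416.11 mm² minus the doubly-counted overlap 96.93 mm² gives 319.19 mm² — area = 319.19 mm²; the cube at (3.5, 7.5) is absent (z outside [2, 24]); Combining (union): only the result so far is present, so the union is just that shape — area = 319.19 mm². So its area = 319.19 mm². Layer 4 is larger (319.19 vs 117.00 mm²).

layer 4 (z = 1.2 mm)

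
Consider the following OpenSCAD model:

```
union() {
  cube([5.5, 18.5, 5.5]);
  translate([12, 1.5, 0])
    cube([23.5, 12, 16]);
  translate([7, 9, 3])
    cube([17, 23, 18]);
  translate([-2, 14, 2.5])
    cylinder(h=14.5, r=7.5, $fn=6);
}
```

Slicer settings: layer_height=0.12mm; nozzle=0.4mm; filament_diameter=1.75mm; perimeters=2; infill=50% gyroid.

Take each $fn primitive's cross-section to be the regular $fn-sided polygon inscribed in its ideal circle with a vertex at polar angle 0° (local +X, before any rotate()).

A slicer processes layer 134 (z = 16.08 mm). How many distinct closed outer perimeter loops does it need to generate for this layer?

At z = 16.08 mm: the cube is absent (z outside [0, 5.5]); the cube at (12, 1.5) does not reach this height (z outside [0, 16]); the 17×23 cube at (7, 9) contributes its full rectangle; the r=7.5 cylinder at (-2, 14) contributes a regular 6-gon of circumradius 7.5; Merging all regions: the 2 present regions are separate (no shared area or edge), so areas and boundary lengths simply add and each stays a separate island — 2 connected regions. The result has 2 disconnected regions.

2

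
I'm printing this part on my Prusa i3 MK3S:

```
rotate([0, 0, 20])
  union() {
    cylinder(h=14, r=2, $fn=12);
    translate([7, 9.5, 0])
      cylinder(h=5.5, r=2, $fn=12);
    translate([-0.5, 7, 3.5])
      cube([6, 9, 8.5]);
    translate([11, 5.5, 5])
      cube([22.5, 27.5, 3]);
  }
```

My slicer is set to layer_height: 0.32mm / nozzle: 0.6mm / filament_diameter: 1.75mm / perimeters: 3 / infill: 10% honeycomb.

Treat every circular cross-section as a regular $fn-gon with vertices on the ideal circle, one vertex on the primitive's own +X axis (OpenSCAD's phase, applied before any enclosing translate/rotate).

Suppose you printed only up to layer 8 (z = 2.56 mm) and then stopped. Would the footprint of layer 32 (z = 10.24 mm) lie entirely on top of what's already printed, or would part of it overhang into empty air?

part overhangs

Compare the two slices. At z = 2.56: the r=2 cylinder gives a regular 12-gon of circumradius 2 (constant along its height) (area = (12/2)·2.000²·sin(360°/12) = 12.00 mm²); the cylinder at (7, 9.5): section is a regular 12-gon, circumradius r=2 (area = (12/2)·2.000²·sin(360°/12) = 12.00 mm²); the cube at (-0.5, 7) is absent (z outside [3.5, 12]); the cube at (11, 5.5) is absent (z outside [5, 8]); Taking the union: the 2 present regions are separate (no shared area or edge), so areas and boundary lengths simply add and each stays a separate island — area = 24.00 mm²; (whole slice rotated 20° about Z — lengths, areas and connectivity unchanged). At z = 10.24: the r=2 cylinder contributes a regular 12-gon of circumradius 2 (area = (12/2)·2.000²·sin(360°/12) = 12.00 mm²); the cylinder at (7, 9.5) does not reach this height (z outside [0, 5.5]); the cube at (-0.5, 7) (footprint 6×9) is included at this height (area 54.00 mm²); the cube at (11, 5.5) does not reach this height (z outside [5, 8]); Merging all regions: the 2 present regions are separate (no shared area or edge), so areas and boundary lengths simply add and each stays a separate island — area = 66.00 mm²; (whole slice rotated 20° about Z — lengths, areas and connectivity unchanged). Checking containment: at z = 10.24 the cross-section extends beyond the z = 2.56 cross-section by about 53.21 mm².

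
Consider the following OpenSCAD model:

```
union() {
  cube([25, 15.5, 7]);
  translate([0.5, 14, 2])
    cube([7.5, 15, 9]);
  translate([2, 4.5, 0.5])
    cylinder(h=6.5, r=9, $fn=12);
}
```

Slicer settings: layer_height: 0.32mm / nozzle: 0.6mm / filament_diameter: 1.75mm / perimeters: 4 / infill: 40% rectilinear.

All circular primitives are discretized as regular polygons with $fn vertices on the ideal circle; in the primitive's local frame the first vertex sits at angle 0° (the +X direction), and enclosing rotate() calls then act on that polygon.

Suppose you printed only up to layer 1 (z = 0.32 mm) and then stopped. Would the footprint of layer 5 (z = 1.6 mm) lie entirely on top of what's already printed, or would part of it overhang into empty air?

part overhangs

Compare the two slices. At z = 0.32: the cube is present — its section is the full 25×15.5 rectangle (area 387.50 mm²); the cube at (0.5, 14) is absent (z outside [2, 11]); the cylinder at (2, 4.5) does not reach this height (z outside [0.5, 7]); Combining (union): only the 25×15.5 cube is present, so the union is just that shape — area = 387.50 mm². At z = 1.6: the 25×15.5 cube contributes its full rectangle (area 387.50 mm²); the cube at (0.5, 14) does not reach this height (z outside [2, 11]); the r=9 cylinder at (2, 4.5) gives a regular 12-gon of circumradius 9 (constant along its height) (area = (12/2)·9.000²·sin(360°/12) = 243.00 mm²); Combining (union): the regions partially overlap — summed areas 630.50 mm² minus the doubly-counted overlap 125.00 mm² gives 505.50 mm² — area = 505.50 mm². Checking containment: at z = 1.6 the cross-section extends beyond the z = 0.32 cross-section by about 118.00 mm².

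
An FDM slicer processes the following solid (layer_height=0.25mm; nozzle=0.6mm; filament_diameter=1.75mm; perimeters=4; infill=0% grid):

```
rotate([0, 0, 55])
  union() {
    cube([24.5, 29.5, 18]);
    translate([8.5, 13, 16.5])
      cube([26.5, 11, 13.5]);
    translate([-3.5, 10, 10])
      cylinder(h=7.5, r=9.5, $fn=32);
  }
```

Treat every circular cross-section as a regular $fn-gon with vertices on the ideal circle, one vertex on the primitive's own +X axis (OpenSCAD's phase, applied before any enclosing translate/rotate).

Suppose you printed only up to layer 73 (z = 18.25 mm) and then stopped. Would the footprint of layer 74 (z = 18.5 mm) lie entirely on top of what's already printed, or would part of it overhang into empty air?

Compare the two slices. At z = 18.25: the cube does not reach this height (z outside [0, 18]); the cube at (8.5, 13) is present — its section is the full 26.5×11 rectangle (area 291.50 mm²); the cylinder at (-3.5, 10) is not intersected at this z (z outside [10, 17.5]); Taking the union: only the 26.5×11 cube at (8.5, 13) is present, so the union is just that shape — area = 291.50 mm²; (rotated 55° about Z; rotation is an isometry so areas/perimeters/island counts are preserved). At z = 18.5: the cube is absent (z outside [0, 18]); the cube at (8.5, 13) is present — its section is the full 26.5×11 rectangle (area 291.50 mm²); the cylinder at (-3.5, 10) is not intersected at this z (z outside [10, 17.5]); Combining (union): only the 26.5×11 cube at (8.5, 13) is present, so the union is just that shape — area = 291.50 mm²; (whole slice rotated 55° about Z — lengths, areas and connectivity unchanged). Checking containment: the cross-section at z = 18.5 is a subset of the cross-section at z = 18.25.

entirely on top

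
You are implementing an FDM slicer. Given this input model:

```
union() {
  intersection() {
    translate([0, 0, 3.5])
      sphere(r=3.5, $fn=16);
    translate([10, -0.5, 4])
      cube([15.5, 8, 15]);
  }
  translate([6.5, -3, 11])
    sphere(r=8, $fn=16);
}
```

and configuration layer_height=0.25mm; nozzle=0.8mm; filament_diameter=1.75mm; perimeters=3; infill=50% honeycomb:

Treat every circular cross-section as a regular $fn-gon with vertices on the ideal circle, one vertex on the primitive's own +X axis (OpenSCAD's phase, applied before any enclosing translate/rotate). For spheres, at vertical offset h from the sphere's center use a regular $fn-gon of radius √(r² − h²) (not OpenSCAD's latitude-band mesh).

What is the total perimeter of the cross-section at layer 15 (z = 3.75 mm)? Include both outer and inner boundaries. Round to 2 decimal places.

At z = 3.75 mm: the r=3.5 sphere slices to a regular 16-gon of circumradius 3.491 (√(r²−h²) with h=0.25 from center) (perimeter = 2·16·3.491·sin(180°/16) = 21.79 mm); the cube at (10, -0.5) is absent (z outside [4, 19]); After intersecting: at least one operand is absent at this height, so nothing remains; the sphere at (6.5, -3): section is a regular 16-gon, circumradius = √(r²−h²) = √(8²−7.25²) = 3.382 (perimeter = 2·16·3.382·sin(180°/16) = 21.11 mm); Combining (union): only the r=8 sphere at (6.5, -3) is present, so the union is just that shape — boundary = 21.11 mm. Overall, the cross-section is a single solid region. Total boundary length (outer) = 21.11 mm.

21.11 mm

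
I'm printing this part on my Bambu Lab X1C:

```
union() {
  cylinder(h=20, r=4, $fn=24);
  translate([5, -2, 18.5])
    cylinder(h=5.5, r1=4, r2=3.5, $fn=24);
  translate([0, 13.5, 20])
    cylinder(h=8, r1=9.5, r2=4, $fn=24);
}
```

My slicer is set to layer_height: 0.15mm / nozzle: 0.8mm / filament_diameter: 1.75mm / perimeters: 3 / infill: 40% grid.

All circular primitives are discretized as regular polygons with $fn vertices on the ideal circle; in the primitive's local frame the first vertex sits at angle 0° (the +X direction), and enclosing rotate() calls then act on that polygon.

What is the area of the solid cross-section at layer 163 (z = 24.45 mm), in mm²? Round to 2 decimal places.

128.83 mm²

At z = 24.45 mm: the cylinder is not intersected at this z (z outside [0, 20]); the cone at (5, -2) is absent (z outside [18.5, 24]); the cone at (0, 13.5): at t=0.556 of its height the radius interpolates to r₁+(r₂−r₁)t = 6.441, giving a regular 24-gon of that circumradius (area = (24/2)·6.441²·sin(360°/24) = 128.83 mm²); Taking the union: only the cone at (0, 13.5) is present, so the union is just that shape — area = 128.83 mm². Overall, the cross-section is a single solid region. Net area = 128.83 mm².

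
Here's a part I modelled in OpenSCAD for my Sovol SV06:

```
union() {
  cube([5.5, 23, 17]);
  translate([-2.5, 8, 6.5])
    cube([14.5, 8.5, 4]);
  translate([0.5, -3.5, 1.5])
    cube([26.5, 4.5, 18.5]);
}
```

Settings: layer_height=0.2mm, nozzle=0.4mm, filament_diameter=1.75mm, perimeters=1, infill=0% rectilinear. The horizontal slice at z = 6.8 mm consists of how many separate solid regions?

At z = 6.8 mm: the cube (footprint 5.5×23) is included at this height; the cube at (-2.5, 8) is present — its section is the full 14.5×8.5 rectangle; the cube at (0.5, -3.5) is present — its section is the full 26.5×4.5 rectangle; Merging all regions: the regions partially overlap (shared area 51.75 mm²), so overlapping operands fuse into one piece — 1 connected region. The result has 1 disconnected region.

1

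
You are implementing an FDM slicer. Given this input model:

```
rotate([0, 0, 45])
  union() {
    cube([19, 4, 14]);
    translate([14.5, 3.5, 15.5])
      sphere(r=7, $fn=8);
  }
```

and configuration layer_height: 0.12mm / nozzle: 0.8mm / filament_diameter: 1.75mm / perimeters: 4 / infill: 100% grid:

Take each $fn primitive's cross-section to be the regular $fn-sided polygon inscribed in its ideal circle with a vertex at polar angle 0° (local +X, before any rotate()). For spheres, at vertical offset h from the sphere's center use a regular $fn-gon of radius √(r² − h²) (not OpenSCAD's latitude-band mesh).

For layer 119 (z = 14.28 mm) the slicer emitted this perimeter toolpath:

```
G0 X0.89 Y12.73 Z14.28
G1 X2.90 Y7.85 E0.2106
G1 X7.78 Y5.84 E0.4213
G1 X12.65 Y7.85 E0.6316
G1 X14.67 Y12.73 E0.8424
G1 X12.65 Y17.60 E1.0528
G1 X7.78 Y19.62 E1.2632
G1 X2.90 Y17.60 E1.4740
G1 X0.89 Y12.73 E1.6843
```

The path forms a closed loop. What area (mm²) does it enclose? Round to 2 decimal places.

Apply the shoelace formula to the sequence of (X, Y) vertices; enclosed area = 134.36 mm².

134.36 mm²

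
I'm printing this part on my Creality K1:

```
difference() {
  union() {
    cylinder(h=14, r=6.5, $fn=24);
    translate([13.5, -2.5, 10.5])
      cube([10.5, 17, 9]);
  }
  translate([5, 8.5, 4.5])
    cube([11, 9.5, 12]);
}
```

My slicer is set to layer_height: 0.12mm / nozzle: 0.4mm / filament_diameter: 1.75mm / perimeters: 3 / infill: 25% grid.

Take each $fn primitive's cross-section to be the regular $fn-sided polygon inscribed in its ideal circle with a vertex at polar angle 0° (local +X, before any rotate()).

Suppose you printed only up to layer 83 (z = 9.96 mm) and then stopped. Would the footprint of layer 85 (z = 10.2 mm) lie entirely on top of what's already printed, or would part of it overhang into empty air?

Compare the two slices. At z = 9.96: the r=6.5 cylinder contributes a regular 24-gon of circumradius 6.5 (area = (24/2)·6.500²·sin(360°/24) = 131.22 mm²); the cube at (13.5, -2.5) is absent (z outside [10.5, 19.5]); Combining (union): only the r=6.5 cylinder is present, so the union is just that shape — area = 131.22 mm²; the 11×9.5 cube at (5, 8.5) contributes its full rectangle (area 104.50 mm²); After the difference (first − rest): starting from that combined region (131.22 mm²), the 11×9.5 cube at (5, 8.5) misses the remaining region (no effect) — area = 131.22 mm². At z = 10.2: the r=6.5 cylinder gives a regular 24-gon of circumradius 6.5 (constant along its height) (area = (24/2)·6.500²·sin(360°/24) = 131.22 mm²); the cube at (13.5, -2.5) does not reach this height (z outside [10.5, 19.5]); Taking the union: only the r=6.5 cylinder is present, so the union is just that shape — area = 131.22 mm²; the cube at (5, 8.5) (footprint 11×9.5) is included at this height (area 104.50 mm²); Taking the first minus the rest: starting from the result so far (131.22 mm²), the 11×9.5 cube at (5, 8.5) misses the remaining region (no effect) — area = 131.22 mm². Checking containment: the cross-section at z = 10.2 is a subset of the cross-section at z = 9.96.

entirely on top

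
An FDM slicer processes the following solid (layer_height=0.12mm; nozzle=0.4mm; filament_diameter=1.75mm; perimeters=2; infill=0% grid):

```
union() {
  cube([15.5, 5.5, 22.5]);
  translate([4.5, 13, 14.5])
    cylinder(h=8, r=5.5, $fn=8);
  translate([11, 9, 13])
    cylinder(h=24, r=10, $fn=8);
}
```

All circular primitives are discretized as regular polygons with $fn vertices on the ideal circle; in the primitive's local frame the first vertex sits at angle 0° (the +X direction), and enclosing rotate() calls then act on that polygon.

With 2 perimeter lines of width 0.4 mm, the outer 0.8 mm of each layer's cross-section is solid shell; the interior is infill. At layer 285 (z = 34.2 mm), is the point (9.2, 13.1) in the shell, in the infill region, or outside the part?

infill

At z = 34.2 mm: the cube is absent (z outside [0, 22.5]); the cylinder at (4.5, 13) is absent (z outside [14.5, 22.5]); the r=10 cylinder at (11, 9) contributes a regular 8-gon of circumradius 10; Taking the union: only the r=10 cylinder at (11, 9) is present, so the union is just that shape — 1 connected region. Overall, the cross-section is a single solid region. The nearest boundary edge runs (11.00, 19.00)→(3.93, 16.07); distance from the point to it = 4.76 mm. The point is inside the cross-section and 4.76 mm from the nearest boundary — more than the 0.8 mm shell width (2 × 0.4), so it's in the infill interior.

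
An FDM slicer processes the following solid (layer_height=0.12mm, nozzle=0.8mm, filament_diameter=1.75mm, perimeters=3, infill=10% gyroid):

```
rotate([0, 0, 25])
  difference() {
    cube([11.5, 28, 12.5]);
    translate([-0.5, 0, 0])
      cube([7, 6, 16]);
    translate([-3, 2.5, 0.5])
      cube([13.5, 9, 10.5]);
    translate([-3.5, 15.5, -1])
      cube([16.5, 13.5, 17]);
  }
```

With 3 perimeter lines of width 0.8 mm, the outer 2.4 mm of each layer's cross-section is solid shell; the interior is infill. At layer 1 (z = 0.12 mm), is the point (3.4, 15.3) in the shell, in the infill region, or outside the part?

At z = 0.12 mm: the cube is present — its section is the full 11.5×28 rectangle; the cube at (-0.5, 0) (footprint 7×6) is included at this height; the cube at (-3, 2.5) does not reach this height (z outside [0.5, 11]); the cube at (-3.5, 15.5) (footprint 16.5×13.5) is included at this height; After the difference (first − rest): starting from the 11.5×28 cube, the 7×6 cube at (-0.5, 0) partially overlaps it — only the 39.00 mm² overlap (of its 42.00 mm²) is removed, clipping the outline; the 16.5×13.5 cube at (-3.5, 15.5) partially overlaps it — only the 143.75 mm² overlap (of its 222.75 mm²) is removed, clipping the outline — 1 connected region; (whole slice rotated 25° about Z — lengths, areas and connectivity unchanged). Overall, the cross-section is a single solid region. Undo the 25° rotation: the query point maps to (9.548, 12.430) in the un-rotated model frame. The nearest boundary edge runs (11.50, 15.50)→(11.50, 0.00); distance from the point to it = 1.95 mm. The point is inside the cross-section, 1.95 mm from the nearest boundary — within the 2.4 mm shell band (3 × 0.8).

shell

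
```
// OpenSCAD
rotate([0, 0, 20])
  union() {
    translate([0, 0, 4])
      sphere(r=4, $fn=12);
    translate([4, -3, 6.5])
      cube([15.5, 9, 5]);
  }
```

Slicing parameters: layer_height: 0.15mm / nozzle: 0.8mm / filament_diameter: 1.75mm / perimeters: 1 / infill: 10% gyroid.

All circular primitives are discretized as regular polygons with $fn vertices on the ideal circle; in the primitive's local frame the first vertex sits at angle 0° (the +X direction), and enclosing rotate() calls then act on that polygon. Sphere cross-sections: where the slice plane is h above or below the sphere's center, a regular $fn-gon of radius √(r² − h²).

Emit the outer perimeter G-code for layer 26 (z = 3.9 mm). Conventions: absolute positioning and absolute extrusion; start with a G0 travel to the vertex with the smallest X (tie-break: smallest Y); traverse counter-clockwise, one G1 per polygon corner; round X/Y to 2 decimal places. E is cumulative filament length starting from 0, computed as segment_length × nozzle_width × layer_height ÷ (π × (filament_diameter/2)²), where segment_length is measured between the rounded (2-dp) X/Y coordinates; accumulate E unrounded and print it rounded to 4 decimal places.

G0 X-3.94 Y0.69 Z3.90
G1 X-3.76 Y-1.37 E0.1032
G1 X-2.57 Y-3.06 E0.2063
G1 X-0.69 Y-3.94 E0.3098
G1 X1.37 Y-3.76 E0.4130
G1 X3.06 Y-2.57 E0.5161
G1 X3.94 Y-0.69 E0.6197
G1 X3.76 Y1.37 E0.7229
G1 X2.57 Y3.06 E0.8260
G1 X0.69 Y3.94 E0.9295
G1 X-1.37 Y3.76 E1.0327
G1 X-3.06 Y2.57 E1.1358
G1 X-3.94 Y0.69 E1.2394

At z = 3.9 mm: the sphere: section is a regular 12-gon, circumradius = √(r²−h²) = √(4²−0.1²) = 3.999; the cube at (4, -3) is absent (z outside [6.5, 11.5]); Combining (union): only the r=4 sphere is present, so the union is just that shape — 1 connected region; (whole slice rotated 20° about Z — lengths, areas and connectivity unchanged). The outline is a single polygon with 12 vertices. Extrusion per mm of travel: 0.8 × 0.15 / (π × 0.875²) = 0.049890. Accumulating E over each segment gives final E = 1.2394.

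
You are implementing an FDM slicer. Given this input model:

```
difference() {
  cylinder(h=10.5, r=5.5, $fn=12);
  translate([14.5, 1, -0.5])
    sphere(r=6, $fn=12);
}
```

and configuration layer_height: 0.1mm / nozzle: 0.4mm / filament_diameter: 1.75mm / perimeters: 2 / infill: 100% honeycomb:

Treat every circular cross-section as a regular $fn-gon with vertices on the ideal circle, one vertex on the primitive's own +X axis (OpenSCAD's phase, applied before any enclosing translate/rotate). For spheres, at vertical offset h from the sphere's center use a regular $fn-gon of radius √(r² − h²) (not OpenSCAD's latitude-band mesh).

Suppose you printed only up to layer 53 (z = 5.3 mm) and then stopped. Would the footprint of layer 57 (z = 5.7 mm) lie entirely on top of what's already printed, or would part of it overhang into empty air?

entirely on top

Compare the two slices. At z = 5.3: the r=5.5 cylinder contributes a regular 12-gon of circumradius 5.5 (area = (12/2)·5.500²·sin(360°/12) = 90.75 mm²); the r=6 sphere at (14.5, 1) contributes a regular 12-gon of circumradius √(6²−5.8²) = 1.536 (area = (12/2)·1.536²·sin(360°/12) = 7.08 mm²); After the difference (first − rest): starting from the r=5.5 cylinder (90.75 mm²), the r=6 sphere at (14.5, 1) misses the remaining region (no effect) — area = 90.75 mm². At z = 5.7: the r=5.5 cylinder gives a regular 12-gon of circumradius 5.5 (constant along its height) (area = (12/2)·5.500²·sin(360°/12) = 90.75 mm²); the sphere at (14.5, 1) does not reach this height (|z−center|=6.200 > r=6); Taking the first minus the rest: none of the subtracted shapes is present at this height, so the r=5.5 cylinder is unchanged — area = 90.75 mm². Checking containment: the cross-section at z = 5.7 is a subset of the cross-section at z = 5.3.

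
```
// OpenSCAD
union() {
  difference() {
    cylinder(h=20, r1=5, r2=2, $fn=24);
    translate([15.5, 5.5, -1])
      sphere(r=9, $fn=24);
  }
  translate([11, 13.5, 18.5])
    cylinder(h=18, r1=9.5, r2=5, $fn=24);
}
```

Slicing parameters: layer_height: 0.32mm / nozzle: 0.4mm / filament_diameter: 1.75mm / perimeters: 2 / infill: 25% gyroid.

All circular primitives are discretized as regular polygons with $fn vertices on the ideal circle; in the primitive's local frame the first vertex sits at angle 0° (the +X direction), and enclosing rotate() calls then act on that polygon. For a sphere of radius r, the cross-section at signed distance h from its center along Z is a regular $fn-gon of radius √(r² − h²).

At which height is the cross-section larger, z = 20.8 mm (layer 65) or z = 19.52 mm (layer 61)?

Layer 65 (z = 20.8): the cone is not intersected at this z (z outside [0, 20]); the sphere at (15.5, 5.5) is not intersected at this z (|z−center|=21.800 > r=9); After the difference (first − rest): the first operand is absent here, so nothing remains; the cone at (11, 13.5) contributes a regular 24-gon of circumradius 8.925 (interpolated between r1=9.5 and r2=5 at t=0.128) (area = (24/2)·8.925²·sin(360°/24) = 247.40 mm²); Merging all regions: only the cone at (11, 13.5) is present, so the union is just that shape — area = 247.40 mm². So its area = 247.40 mm². Layer 61 (z = 19.52): the cone contributes a regular 24-gon of circumradius 2.072 (interpolated between r1=5 and r2=2 at t=0.976) (area = (24/2)·2.072²·sin(360°/24) = 13.33 mm²); the sphere at (15.5, 5.5) is absent (|z−center|=20.520 > r=9); Taking the first minus the rest: none of the subtracted shapes is present at this height, so the cone is unchanged — area = 13.33 mm²; the cone at (11, 13.5) contributes a regular 24-gon of circumradius 9.245 (interpolated between r1=9.5 and r2=5 at t=0.057) (area = (24/2)·9.245²·sin(360°/24) = 265.46 mm²); Taking the union: the 2 present regions are separate (no shared area or edge), so areas and boundary lengths simply add and each stays a separate island — area = 278.79 mm². So its area = 278.79 mm². Layer 61 is larger (278.79 vs 247.40 mm²).

layer 61 (z = 19.52 mm)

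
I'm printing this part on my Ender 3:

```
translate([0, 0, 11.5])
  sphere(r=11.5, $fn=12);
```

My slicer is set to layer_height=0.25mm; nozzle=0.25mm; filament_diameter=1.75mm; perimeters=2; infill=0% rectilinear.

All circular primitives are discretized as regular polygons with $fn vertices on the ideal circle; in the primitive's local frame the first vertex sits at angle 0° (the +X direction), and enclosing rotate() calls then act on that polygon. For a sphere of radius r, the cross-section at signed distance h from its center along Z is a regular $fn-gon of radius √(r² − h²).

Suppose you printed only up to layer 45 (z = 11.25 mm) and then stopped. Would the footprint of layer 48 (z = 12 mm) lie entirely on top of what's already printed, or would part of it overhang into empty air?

entirely on top

Compare the two slices. At z = 11.25: the sphere: section is a regular 12-gon, circumradius = √(r²−h²) = √(11.5²−0.25²) = 11.497 (area = (12/2)·11.497²·sin(360°/12) = 396.56 mm²). At z = 12: the r=11.5 sphere slices to a regular 12-gon of circumradius 11.489 (√(r²−h²) with h=0.5 from center) (area = (12/2)·11.489²·sin(360°/12) = 396.00 mm²). Checking containment: the cross-section at z = 12 is a subset of the cross-section at z = 11.25.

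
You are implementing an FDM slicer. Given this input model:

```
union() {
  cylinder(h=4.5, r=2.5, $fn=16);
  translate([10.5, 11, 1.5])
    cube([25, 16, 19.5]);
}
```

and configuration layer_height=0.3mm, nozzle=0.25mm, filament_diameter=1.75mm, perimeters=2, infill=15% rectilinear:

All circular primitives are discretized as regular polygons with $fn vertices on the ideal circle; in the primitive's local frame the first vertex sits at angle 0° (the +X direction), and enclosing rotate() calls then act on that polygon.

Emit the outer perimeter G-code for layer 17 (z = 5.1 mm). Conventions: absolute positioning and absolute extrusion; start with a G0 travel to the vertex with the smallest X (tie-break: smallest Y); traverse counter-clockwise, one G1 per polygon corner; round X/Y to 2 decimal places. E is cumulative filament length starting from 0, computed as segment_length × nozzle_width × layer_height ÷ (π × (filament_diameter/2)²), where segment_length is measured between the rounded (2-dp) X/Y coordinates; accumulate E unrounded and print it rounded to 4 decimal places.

G0 X10.50 Y11.00 Z5.10
G1 X35.50 Y11.00 E0.7795
G1 X35.50 Y27.00 E1.2784
G1 X10.50 Y27.00 E2.0580
G1 X10.50 Y11.00 E2.5569

At z = 5.1 mm: the cylinder is absent (z outside [0, 4.5]); the cube at (10.5, 11) is present — its section is the full 25×16 rectangle; Combining (union): only the 25×16 cube at (10.5, 11) is present, so the union is just that shape — 1 connected region. The outline is a single polygon with 4 vertices. Extrusion per mm of travel: 0.25 × 0.3 / (π × 0.875²) = 0.031181. Accumulating E over each segment gives final E = 2.5569.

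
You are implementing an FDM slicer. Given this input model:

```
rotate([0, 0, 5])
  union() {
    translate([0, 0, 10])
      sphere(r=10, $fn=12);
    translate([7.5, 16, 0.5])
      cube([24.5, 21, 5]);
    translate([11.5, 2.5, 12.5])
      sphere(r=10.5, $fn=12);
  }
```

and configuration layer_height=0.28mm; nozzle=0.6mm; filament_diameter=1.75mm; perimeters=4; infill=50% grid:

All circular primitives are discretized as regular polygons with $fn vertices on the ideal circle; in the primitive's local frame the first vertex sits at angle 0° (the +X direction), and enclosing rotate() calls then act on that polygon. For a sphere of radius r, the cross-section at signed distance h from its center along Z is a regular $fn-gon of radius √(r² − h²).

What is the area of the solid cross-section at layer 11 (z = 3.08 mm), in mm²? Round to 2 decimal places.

At z = 3.08 mm: the sphere: section is a regular 12-gon, circumradius = √(r²−h²) = √(10²−6.92²) = 7.219 (area = (12/2)·7.219²·sin(360°/12) = 156.34 mm²); the cube at (7.5, 16) (footprint 24.5×21) is included at this height (area 514.50 mm²); the r=10.5 sphere at (11.5, 2.5) contributes a regular 12-gon of circumradius √(10.5²−9.42²) = 4.638 (area = (12/2)·4.638²·sin(360°/12) = 64.54 mm²); Taking the union: the 3 present regions are separate (no shared area or edge), so areas and boundary lengths simply add and each stays a separate island — area = 735.38 mm²; (whole slice rotated 5° about Z — lengths, areas and connectivity unchanged). Overall, the cross-section has 3 separate islands. Net area = 735.38 mm².

735.38 mm²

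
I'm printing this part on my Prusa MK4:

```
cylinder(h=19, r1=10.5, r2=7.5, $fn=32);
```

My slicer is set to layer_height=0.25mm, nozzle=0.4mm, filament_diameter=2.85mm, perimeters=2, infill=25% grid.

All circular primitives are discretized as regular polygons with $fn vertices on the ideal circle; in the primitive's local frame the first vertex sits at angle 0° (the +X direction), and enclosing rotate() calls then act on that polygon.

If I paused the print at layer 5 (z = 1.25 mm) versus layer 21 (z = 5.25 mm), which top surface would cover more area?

Layer 5 (z = 1.25): the cone: at t=0.066 of its height the radius interpolates to r₁+(r₂−r₁)t = 10.303, giving a regular 32-gon of that circumradius (area = (32/2)·10.303²·sin(360°/32) = 331.32 mm²). So its area = 331.32 mm². Layer 21 (z = 5.25): the cone: at t=0.276 of its height the radius interpolates to r₁+(r₂−r₁)t = 9.671, giving a regular 32-gon of that circumradius (area = (32/2)·9.671²·sin(360°/32) = 291.95 mm²). So its area = 291.95 mm². Layer 5 is larger (331.32 vs 291.95 mm²).

layer 5 (z = 1.25 mm)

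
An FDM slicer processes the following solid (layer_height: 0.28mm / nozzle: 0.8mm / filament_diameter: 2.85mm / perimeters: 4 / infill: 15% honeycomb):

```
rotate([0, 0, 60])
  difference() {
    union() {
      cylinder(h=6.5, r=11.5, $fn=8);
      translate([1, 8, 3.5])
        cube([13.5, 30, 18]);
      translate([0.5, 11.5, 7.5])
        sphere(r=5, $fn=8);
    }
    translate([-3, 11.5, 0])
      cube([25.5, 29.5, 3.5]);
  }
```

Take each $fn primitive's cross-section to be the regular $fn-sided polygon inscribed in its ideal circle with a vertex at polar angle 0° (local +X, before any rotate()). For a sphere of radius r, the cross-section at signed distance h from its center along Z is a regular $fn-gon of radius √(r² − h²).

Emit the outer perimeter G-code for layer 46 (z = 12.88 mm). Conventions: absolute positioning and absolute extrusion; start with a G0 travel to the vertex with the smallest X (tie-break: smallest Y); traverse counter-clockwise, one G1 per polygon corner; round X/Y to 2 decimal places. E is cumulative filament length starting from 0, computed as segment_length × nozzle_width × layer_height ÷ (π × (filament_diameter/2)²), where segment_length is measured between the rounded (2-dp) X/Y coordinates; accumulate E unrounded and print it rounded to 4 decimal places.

G0 X-32.41 Y19.87 Z12.88
G1 X-6.43 Y4.87 E1.0534
G1 X0.32 Y16.56 E1.5274
G1 X-25.66 Y31.56 E2.5807
G1 X-32.41 Y19.87 E3.0547

At z = 12.88 mm: the cylinder is absent (z outside [0, 6.5]); the cube at (1, 8) (footprint 13.5×30) is included at this height; the sphere at (0.5, 11.5) does not reach this height (|z−center|=5.380 > r=5); Merging all regions: only the 13.5×30 cube at (1, 8) is present, so the union is just that shape — 1 connected region; the cube at (-3, 11.5) does not reach this height (z outside [0, 3.5]); Taking the first minus the rest: none of the subtracted shapes is present at this height, so that combined region is unchanged — 1 connected region; (rotated 60° about Z; rotation is an isometry so areas/perimeters/island counts are preserved). The outline is a single polygon with 4 vertices. Extrusion per mm of travel: 0.8 × 0.28 / (π × 1.425²) = 0.035113. Accumulating E over each segment gives final E = 3.0547.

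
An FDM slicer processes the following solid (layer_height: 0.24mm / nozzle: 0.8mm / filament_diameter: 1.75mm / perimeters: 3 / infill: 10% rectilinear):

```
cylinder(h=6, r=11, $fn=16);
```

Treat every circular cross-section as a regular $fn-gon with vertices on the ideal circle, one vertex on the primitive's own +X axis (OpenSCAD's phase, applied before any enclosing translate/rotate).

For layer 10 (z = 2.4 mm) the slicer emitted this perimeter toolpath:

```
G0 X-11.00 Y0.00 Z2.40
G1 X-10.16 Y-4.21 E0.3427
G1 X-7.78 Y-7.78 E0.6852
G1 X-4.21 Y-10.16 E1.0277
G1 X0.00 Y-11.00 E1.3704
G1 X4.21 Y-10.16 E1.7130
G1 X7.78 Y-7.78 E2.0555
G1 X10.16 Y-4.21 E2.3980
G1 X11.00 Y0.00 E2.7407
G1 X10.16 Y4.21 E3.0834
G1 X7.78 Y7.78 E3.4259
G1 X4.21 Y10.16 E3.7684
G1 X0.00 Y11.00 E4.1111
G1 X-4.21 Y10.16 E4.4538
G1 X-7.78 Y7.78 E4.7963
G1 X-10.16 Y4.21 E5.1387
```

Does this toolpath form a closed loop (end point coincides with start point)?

no

Start point (G0): (-11.00, 0.00). End point (last G1): the path does not return to the start — open.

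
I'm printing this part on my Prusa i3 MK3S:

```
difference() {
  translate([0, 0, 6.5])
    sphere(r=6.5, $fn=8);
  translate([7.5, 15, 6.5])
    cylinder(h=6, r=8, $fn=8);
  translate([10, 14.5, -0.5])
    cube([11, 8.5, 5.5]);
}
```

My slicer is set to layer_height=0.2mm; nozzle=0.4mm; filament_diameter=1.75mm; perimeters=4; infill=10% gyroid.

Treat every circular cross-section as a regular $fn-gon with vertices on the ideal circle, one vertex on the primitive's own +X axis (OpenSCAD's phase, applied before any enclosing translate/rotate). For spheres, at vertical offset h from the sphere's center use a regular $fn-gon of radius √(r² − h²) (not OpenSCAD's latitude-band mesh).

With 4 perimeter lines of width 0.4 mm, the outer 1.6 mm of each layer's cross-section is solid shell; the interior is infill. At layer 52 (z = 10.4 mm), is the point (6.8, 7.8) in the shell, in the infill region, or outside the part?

outside

At z = 10.4 mm: the sphere: section is a regular 8-gon, circumradius = √(r²−h²) = √(6.5²−3.9²) = 5.200; the cylinder at (7.5, 15): section is a regular 8-gon, circumradius r=8; the cube at (10, 14.5) is not intersected at this z (z outside [-0.5, 5]); Taking the first minus the rest: starting from the r=6.5 sphere, the r=8 cylinder at (7.5, 15) misses the remaining region (no effect) — 1 connected region. Overall, the cross-section is a single solid region. The nearest boundary edge runs (0.00, 5.20)→(3.68, 3.68); distance from the point to it = 5.17 mm. The point is not inside any of the regions above, so it lies outside the cross-section (5.17 mm from the nearest boundary).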